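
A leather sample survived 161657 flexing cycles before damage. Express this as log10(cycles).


5.21

log10(161657) = 5.21


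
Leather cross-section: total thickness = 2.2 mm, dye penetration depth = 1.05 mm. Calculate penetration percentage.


Penetration% = 1.05 / 2.2 x 100
Penetration = 47.7%


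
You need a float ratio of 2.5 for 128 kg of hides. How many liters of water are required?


Water = hide weight x target ratio
Water = 128 x 2.5 = 320.0 L


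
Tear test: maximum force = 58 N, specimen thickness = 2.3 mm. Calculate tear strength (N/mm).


Tear strength = force / thickness
Tear = 58 / 2.3 = 25.2 N/mm


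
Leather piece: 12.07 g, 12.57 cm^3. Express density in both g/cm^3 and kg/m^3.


0.960 g/cm^3
960 kg/m^3

Density = 12.07 / 12.57 = 0.960 g/cm^3
Convert: 0.960 x 1000 = 960 kg/m^3


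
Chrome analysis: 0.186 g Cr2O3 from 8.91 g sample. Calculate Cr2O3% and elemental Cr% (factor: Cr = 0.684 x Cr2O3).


Cr2O3% = 0.186 / 8.91 x 100 = 2.09%
Cr% = 2.09 x 0.684 = 1.43%


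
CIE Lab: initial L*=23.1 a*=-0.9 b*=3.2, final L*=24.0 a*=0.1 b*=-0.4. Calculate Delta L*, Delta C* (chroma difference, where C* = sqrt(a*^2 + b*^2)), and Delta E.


Delta L* = 24.0 - 23.1 = 0.9
C1* = sqrt((-0.9)^2 + (3.2)^2) = 3.324
C2* = sqrt((0.1)^2 + (-0.4)^2) = 0.412
Delta C* = 0.412 - 3.324 = -2.91
Delta E = sqrt((0.9)^2 + (1.0)^2 + (-3.6)^2) = 3.84


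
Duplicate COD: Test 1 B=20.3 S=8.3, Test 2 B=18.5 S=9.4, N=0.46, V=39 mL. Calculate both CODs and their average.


COD1 = 1132.3 mg/L
COD2 = 858.7 mg/L
Average = 995.5 mg/L

COD1 = (20.3 - 8.3) x 0.46 x 8000 / 39 = 1132.3 mg/L
COD2 = (18.5 - 9.4) x 0.46 x 8000 / 39 = 858.7 mg/L
Average = (1132.3 + 858.7) / 2 = 995.5 mg/L


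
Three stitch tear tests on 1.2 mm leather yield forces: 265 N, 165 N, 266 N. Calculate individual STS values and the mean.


STS1 = 265 / 1.2 = 220.8 N/mm
STS2 = 165 / 1.2 = 137.5 N/mm
STS3 = 266 / 1.2 = 221.7 N/mm
Mean = (220.8 + 137.5 + 221.7) / 3 = 193.3 N/mm


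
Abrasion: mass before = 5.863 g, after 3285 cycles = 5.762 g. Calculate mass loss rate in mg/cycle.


0.031 mg/cycle


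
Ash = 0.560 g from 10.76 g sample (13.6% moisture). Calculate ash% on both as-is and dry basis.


As-is ash% = 0.560 / 10.76 x 100 = 5.20%
Dry mass = 10.76 x (100 - 13.6) / 100 = 9.29664 g
Dry-basis ash% = 0.560 / 9.29664 x 100 = 6.02%


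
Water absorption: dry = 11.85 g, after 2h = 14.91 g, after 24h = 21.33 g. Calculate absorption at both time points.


WA (2h) = (14.91 - 11.85) / 11.85 x 100 = 25.8%
WA (24h) = (21.33 - 11.85) / 11.85 x 100 = 80.0%


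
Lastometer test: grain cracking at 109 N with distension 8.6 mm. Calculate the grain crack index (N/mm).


12.7 N/mm

Grain crack index = force / distension
Index = 109 / 8.6 = 12.7 N/mm


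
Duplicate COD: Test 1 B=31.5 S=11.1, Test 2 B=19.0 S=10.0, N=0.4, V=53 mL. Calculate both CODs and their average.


COD1 = 1231.7 mg/L
COD2 = 543.4 mg/L
Average = 887.6 mg/L

COD1 = (31.5 - 11.1) x 0.4 x 8000 / 53 = 1231.7 mg/L
COD2 = (19.0 - 10.0) x 0.4 x 8000 / 53 = 543.4 mg/L
Average = (1231.7 + 543.4) / 2 = 887.6 mg/L


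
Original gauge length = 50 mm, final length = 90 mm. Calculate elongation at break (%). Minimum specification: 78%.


Elongation = 80.0%
Meets spec: Yes

Extension = 90 - 50 = 40 mm
Elongation = 40 / 50 x 100 = 80.0%
Minimum required: 78%
Meets specification: Yes


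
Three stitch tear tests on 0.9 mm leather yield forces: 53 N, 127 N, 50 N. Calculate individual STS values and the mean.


STS1 = 53 / 0.9 = 58.9 N/mm
STS2 = 127 / 0.9 = 141.1 N/mm
STS3 = 50 / 0.9 = 55.6 N/mm
Mean = (58.9 + 141.1 + 55.6) / 3 = 85.2 N/mm


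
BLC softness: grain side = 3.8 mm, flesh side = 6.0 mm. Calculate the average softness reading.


Average = (3.8 + 6.0) / 2
Average = 4.90 mm


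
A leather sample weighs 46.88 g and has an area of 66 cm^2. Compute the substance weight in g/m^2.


Substance weight = mass / area x 10000
SW = 46.88 / 66 x 10000
SW = 7103.0 g/m^2


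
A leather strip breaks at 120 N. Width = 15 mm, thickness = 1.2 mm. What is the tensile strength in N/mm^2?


Cross-sectional area = 15 x 1.2 = 18.0 mm^2
Tensile strength = 120 / 18.0 = 6.67 N/mm^2


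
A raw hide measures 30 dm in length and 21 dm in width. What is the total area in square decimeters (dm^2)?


630 dm^2


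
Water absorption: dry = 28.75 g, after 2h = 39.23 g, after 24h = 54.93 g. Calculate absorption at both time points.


2h absorption = 36.5%
24h absorption = 91.1%

WA (2h) = (39.23 - 28.75) / 28.75 x 100 = 36.5%
WA (24h) = (54.93 - 28.75) / 28.75 x 100 = 91.1%


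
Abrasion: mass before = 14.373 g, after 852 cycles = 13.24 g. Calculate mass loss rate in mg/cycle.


1.330 mg/cycle

Mass loss = 14.373 - 13.24 = 1.133 g
Rate = 1.133 / 852 x 1000 = 1.330 mg/cycle


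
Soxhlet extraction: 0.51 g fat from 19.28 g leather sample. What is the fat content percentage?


Fat content = 0.51 / 19.28 x 100
Fat = 2.6%


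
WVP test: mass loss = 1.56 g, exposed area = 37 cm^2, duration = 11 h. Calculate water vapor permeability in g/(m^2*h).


38.33 g/(m^2*h)

WVP = mass_loss / (area x time) x 10000
WVP = 1.56 / (37 x 11) x 10000
WVP = 1.56 / 407 x 10000 = 38.33 g/(m^2*h)


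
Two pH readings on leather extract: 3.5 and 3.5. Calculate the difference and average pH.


Difference = 0.0
Average pH = 3.50


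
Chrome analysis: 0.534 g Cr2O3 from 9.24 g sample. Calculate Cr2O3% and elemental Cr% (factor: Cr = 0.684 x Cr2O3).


Cr2O3 = 5.78%
Cr = 3.95%


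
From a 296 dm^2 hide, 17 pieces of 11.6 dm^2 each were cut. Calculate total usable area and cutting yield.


Usable area = 197.2 dm^2
Yield = 66.6%

Total usable = 17 x 11.6 = 197.2 dm^2
Yield = 197.2 / 296 x 100 = 66.6%


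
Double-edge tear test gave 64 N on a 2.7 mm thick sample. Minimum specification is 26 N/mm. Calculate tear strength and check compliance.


Tear strength = 64 / 2.7 = 23.7 N/mm
Required minimum = 26 N/mm
Compliant: No


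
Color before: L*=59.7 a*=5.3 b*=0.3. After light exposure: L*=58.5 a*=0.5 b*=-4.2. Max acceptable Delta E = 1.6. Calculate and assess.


Delta E = 6.69
Passes: No

dL = -1.2, da = -4.8, db = -4.5
dE = sqrt((-1.2)^2 + (-4.8)^2 + (-4.5)^2) = 6.69
Max = 1.6
Passes: No


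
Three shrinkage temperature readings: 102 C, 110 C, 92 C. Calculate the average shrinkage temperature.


101.3 C


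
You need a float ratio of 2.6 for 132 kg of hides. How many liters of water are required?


Water = hide weight x target ratio
Water = 132 x 2.6 = 343.2 L


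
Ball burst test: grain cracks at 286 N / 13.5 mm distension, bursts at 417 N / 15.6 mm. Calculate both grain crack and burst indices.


Crack index = 286 / 13.5 = 21.2 N/mm
Burst index = 417 / 15.6 = 26.7 N/mm


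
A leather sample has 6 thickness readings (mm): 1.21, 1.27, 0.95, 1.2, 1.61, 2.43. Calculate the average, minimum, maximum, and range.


Average = 1.45 mm
Min = 0.95 mm
Max = 2.43 mm
Range = 1.48 mm

Sum = 8.67
Average = 8.67 / 6 = 1.45 mm
Minimum = 0.95 mm
Maximum = 2.43 mm
Range = 2.43 - 0.95 = 1.48 mm


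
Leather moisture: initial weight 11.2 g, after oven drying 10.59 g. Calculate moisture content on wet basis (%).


Moisture = 11.2 - 10.59 = 0.61 g
MC = 0.61 / 11.2 x 100 = 5.4%


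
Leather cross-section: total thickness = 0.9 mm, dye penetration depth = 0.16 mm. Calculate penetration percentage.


Penetration% = 0.16 / 0.9 x 100
Penetration = 17.8%


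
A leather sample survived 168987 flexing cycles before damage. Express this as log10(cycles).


5.23


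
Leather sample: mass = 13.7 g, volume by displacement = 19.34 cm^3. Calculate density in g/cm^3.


0.708 g/cm^3

Density = mass / volume
Density = 13.7 / 19.34 = 0.708 g/cm^3


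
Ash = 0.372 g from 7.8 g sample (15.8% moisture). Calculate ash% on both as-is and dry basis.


As-is ash% = 0.372 / 7.8 x 100 = 4.77%
Dry mass = 7.8 x (100 - 15.8) / 100 = 6.5676 g
Dry-basis ash% = 0.372 / 6.5676 x 100 = 5.66%


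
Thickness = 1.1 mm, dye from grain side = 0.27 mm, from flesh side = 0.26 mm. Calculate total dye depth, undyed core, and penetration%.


Total dyed = 0.27 + 0.26 = 0.53 mm
Undyed core = 1.1 - 0.53 = 0.57 mm
Penetration = 0.53 / 1.1 x 100 = 48.2%


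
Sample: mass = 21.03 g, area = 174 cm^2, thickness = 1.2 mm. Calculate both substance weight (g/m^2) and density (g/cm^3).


SW = 21.03 / 174 x 10000 = 1208.6 g/m^2
Volume = 174 x 1.2 / 10 = 20.88 cm^3
Density = 21.03 / 20.88 = 1.007 g/cm^3


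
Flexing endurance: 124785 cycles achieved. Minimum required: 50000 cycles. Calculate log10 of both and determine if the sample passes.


log10(124785) = 5.10
log10(50000) = 4.70
Passes: Yes


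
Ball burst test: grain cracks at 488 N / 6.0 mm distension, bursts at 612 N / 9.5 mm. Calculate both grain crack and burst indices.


Crack index = 488 / 6.0 = 81.3 N/mm
Burst index = 612 / 9.5 = 64.4 N/mm


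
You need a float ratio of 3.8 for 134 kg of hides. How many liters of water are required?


509.2 L


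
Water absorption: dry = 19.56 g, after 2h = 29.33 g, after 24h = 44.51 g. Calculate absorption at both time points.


WA (2h) = (29.33 - 19.56) / 19.56 x 100 = 49.9%
WA (24h) = (44.51 - 19.56) / 19.56 x 100 = 127.6%


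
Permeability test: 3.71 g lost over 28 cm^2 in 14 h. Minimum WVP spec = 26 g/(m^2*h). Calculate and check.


WVP = 3.71 / (28 x 14) x 10000 = 94.64 g/(m^2*h)
Minimum: 26 g/(m^2*h)
Meets spec: Yes


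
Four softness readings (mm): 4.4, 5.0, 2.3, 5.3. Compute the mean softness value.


Sum = 4.4 + 5.0 + 2.3 + 5.3
Mean = 17.0 / 4 = 4.25 mm


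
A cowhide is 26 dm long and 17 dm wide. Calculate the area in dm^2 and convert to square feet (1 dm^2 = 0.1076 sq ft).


Area = 26 x 17 = 442 dm^2
Conversion: 442 x 0.1076 = 47.56 sq ft


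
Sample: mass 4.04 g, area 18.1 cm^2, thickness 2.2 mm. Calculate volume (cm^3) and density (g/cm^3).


Volume = 3.982 cm^3
Density = 1.015 g/cm^3

Thickness in cm = 2.2 / 10 = 0.22 cm
Volume = 18.1 x 0.22 = 3.982 cm^3
Density = 4.04 / 3.982 = 1.015 g/cm^3


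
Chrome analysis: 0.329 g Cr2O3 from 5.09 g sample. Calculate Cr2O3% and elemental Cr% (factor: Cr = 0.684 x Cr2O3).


Cr2O3% = 0.329 / 5.09 x 100 = 6.46%
Cr% = 6.46 x 0.684 = 4.42%


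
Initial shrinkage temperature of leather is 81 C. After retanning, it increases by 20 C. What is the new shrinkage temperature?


101 C

New Ts = 81 + 20 = 101 C


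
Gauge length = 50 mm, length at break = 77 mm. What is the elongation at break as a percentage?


54.0%

Extension = 77 - 50 = 27 mm
Elongation = 27 / 50 x 100 = 54.0%


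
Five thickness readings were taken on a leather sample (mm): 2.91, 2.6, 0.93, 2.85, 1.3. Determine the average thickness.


Sum = 2.91 + 2.6 + 0.93 + 2.85 + 1.3 = 10.59
Average = 10.59 / 5 = 2.12 mm


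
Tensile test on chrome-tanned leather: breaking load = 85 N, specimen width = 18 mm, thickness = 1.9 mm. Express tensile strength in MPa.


Cross-section = 18 x 1.9 = 34.2 mm^2
TS = 85 / 34.2 = 2.49 MPa
(1 N/mm^2 = 1 MPa)


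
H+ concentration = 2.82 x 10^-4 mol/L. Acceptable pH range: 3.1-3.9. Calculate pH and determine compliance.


pH = -log10(2.82 x 10^-4) = 3.55
Range: 3.1 to 3.9
Compliant: Yes


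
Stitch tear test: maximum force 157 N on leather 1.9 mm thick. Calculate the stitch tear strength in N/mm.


Stitch tear strength = force / thickness
STS = 157 / 1.9 = 82.6 N/mm


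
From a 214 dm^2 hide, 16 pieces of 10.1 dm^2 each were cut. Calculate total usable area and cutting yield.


Usable area = 161.6 dm^2
Yield = 75.5%

Total usable = 16 x 10.1 = 161.6 dm^2
Yield = 161.6 / 214 x 100 = 75.5%


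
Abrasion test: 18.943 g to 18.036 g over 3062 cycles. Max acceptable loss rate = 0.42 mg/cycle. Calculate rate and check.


Rate = 0.296 mg/cycle
Passes: Yes


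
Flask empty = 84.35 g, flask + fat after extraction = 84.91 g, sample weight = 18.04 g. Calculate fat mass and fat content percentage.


Fat mass = 84.91 - 84.35 = 0.56 g
Fat% = 0.56 / 18.04 x 100 = 3.1%


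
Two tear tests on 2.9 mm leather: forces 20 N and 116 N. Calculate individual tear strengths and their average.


Tear 1 = 6.9 N/mm
Tear 2 = 40.0 N/mm
Average = 23.5 N/mm


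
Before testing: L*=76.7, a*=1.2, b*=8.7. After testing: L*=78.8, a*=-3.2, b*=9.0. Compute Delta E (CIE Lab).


dL = 78.8 - 76.7 = 2.1
da = -3.2 - 1.2 = -4.4
db = 9.0 - 8.7 = 0.3
dE = sqrt((2.1)^2 + (-4.4)^2 + (0.3)^2) = 4.88


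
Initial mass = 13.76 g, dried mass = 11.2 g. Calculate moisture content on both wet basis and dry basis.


Wet basis = 18.6%
Dry basis = 22.9%

Moisture lost = 13.76 - 11.2 = 2.56 g
Wet basis MC = 2.56 / 13.76 x 100 = 18.6%
Dry basis MC = 2.56 / 11.2 x 100 = 22.9%


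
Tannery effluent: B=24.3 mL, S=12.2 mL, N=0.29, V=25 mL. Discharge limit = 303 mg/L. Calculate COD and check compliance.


COD = 1122.9 mg/L
Compliant: No

COD = (24.3 - 12.2) x 0.29 x 8000 / 25 = 1122.9 mg/L
Limit: 303 mg/L
Compliant: No


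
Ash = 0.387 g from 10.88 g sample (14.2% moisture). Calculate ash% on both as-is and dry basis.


As-is ash = 3.56%
Dry-basis ash = 4.15%

As-is ash% = 0.387 / 10.88 x 100 = 3.56%
Dry mass = 10.88 x (100 - 14.2) / 100 = 9.33504 g
Dry-basis ash% = 0.387 / 9.33504 x 100 = 4.15%


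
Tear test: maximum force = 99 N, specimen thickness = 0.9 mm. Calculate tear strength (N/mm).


110.0 N/mm

Tear strength = force / thickness
Tear = 99 / 0.9 = 110.0 N/mm


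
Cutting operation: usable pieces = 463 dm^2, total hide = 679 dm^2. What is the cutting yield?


Yield = usable / total x 100
Yield = 463 / 679 x 100 = 68.2%


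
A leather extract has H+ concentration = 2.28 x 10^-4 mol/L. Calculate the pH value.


pH = -log10[H+]
pH = -log10(2.28 x 10^-4) = 3.64


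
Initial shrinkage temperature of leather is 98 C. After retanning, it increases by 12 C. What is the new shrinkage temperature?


New Ts = 98 + 12 = 110 C


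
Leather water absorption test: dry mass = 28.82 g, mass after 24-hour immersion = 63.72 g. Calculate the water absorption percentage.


121.1%

Water absorbed = 63.72 - 28.82 = 34.90 g
WA% = 34.90 / 28.82 x 100 = 121.1%


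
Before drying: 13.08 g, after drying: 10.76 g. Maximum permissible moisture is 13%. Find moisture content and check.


MC = (13.08 - 10.76) / 13.08 x 100 = 17.7%
Maximum: 13%
Acceptable: No


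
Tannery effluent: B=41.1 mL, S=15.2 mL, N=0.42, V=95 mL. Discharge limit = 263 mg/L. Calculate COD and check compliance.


COD = (41.1 - 15.2) x 0.42 x 8000 / 95 = 916.0 mg/L
Limit: 263 mg/L
Compliant: No


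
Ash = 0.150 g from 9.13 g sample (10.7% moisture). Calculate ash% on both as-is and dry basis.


As-is ash% = 0.150 / 9.13 x 100 = 1.64%
Dry mass = 9.13 x (100 - 10.7) / 100 = 8.15309 g
Dry-basis ash% = 0.150 / 8.15309 x 100 = 1.84%


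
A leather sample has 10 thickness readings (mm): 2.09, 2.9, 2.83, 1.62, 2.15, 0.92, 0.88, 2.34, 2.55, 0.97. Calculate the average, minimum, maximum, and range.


Sum = 19.25
Average = 19.25 / 10 = 1.93 mm
Minimum = 0.88 mm
Maximum = 2.9 mm
Range = 2.9 - 0.88 = 2.02 mm


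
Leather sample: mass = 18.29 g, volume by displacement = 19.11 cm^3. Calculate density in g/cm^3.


0.957 g/cm^3

Density = mass / volume
Density = 18.29 / 19.11 = 0.957 g/cm^3


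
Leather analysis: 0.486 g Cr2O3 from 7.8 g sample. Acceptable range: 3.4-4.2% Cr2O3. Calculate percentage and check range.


Cr2O3 = 6.23%
Within range: No

Cr2O3% = 0.486 / 7.8 x 100 = 6.23%
Acceptable range: 3.4 to 4.2%
Within range: No


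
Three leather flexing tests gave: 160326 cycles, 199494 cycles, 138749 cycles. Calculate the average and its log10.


Average = (160326 + 199494 + 138749) / 3 = 166190 cycles
log10(166190) = 5.22


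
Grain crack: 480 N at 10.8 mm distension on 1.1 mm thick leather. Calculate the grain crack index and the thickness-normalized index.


Crack index = 480 / 10.8 = 44.4 N/mm
Normalized = 44.4 / 1.1 = 40.4 N/mm per mm


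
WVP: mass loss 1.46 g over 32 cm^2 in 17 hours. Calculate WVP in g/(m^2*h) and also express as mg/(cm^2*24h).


WVP = 26.84 g/(m^2*h)
Daily rate = 64.41 mg/(cm^2*24h)

WVP = 1.46 / (32 x 17) x 10000 = 26.84 g/(m^2*h)
Mass loss in mg = 1.46 x 1000 = 1460 mg
Per cm^2 per 24h in mg: 1460 x 24 / (32 x 17) = 35040 / 544 = 64.41 mg/(cm^2*24h)


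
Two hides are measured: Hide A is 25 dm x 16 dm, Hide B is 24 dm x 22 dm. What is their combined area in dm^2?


Hide A area = 25 x 16 = 400 dm^2
Hide B area = 24 x 22 = 528 dm^2
Total = 400 + 528 = 928 dm^2


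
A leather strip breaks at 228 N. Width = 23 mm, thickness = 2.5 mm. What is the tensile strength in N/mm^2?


Cross-sectional area = 23 x 2.5 = 57.5 mm^2
Tensile strength = 228 / 57.5 = 3.97 N/mm^2


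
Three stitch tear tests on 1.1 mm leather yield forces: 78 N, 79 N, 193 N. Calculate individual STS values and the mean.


STS1 = 70.9 N/mm
STS2 = 71.8 N/mm
STS3 = 175.5 N/mm
Mean = 106.1 N/mm

STS1 = 78 / 1.1 = 70.9 N/mm
STS2 = 79 / 1.1 = 71.8 N/mm
STS3 = 193 / 1.1 = 175.5 N/mm
Mean = (70.9 + 71.8 + 175.5) / 3 = 106.1 N/mm


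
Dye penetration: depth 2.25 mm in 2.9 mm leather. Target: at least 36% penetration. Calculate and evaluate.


Penetration = 2.25 / 2.9 x 100 = 77.6%
Target: 36%
Meets target: Yes


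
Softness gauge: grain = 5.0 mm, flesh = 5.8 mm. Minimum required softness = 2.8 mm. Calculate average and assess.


Average = (5.0 + 5.8) / 2 = 5.40 mm
Minimum = 2.8 mm
Meets requirement: Yes


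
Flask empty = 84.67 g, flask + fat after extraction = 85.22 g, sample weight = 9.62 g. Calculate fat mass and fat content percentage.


Fat mass = 85.22 - 84.67 = 0.55 g
Fat% = 0.55 / 9.62 x 100 = 5.7%


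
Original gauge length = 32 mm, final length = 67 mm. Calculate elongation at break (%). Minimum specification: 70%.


Elongation = 109.4%
Meets spec: Yes

Extension = 67 - 32 = 35 mm
Elongation = 35 / 32 x 100 = 109.4%
Minimum required: 70%
Meets specification: Yes


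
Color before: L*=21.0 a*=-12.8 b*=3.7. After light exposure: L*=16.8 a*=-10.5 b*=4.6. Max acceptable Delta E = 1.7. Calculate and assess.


dL = -4.2, da = 2.3, db = 0.9
dE = sqrt((-4.2)^2 + (2.3)^2 + (0.9)^2) = 4.87
Max = 1.7
Passes: No


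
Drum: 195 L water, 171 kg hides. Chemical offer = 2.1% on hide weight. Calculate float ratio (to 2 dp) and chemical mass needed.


Float ratio = 1.14
Chemical needed = 3.591 kg

Float ratio = 195 / 171 = 1.14
Chemical = 171 x 2.1 / 100 = 3.591 kg


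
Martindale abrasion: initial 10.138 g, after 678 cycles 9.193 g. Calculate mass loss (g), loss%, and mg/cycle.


Mass loss = 0.945 g
Loss = 9.32%
Rate = 1.394 mg/cycle

Loss = 10.138 - 9.193 = 0.945 g
Loss% = 0.945 / 10.138 x 100 = 9.32%
Rate = 0.945 / 678 x 1000 = 1.394 mg/cycle


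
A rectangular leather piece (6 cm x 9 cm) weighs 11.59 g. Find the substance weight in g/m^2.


2146.3 g/m^2

Area = 6 x 9 = 54 cm^2
SW = 11.59 / 54 x 10000 = 2146.3 g/m^2


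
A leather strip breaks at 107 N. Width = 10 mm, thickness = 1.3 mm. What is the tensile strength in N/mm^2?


8.23 N/mm^2

Cross-sectional area = 10 x 1.3 = 13.0 mm^2
Tensile strength = 107 / 13.0 = 8.23 N/mm^2


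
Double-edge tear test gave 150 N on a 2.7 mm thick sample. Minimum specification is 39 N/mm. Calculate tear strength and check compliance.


Tear strength = 150 / 2.7 = 55.6 N/mm
Required minimum = 39 N/mm
Compliant: Yes


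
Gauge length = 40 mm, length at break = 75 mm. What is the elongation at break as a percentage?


Extension = 75 - 40 = 35 mm
Elongation = 35 / 40 x 100 = 87.5%


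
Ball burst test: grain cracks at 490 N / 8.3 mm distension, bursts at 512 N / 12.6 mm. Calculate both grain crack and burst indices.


Crack index = 59.0 N/mm
Burst index = 40.6 N/mm

Crack index = 490 / 8.3 = 59.0 N/mm
Burst index = 512 / 12.6 = 40.6 N/mm


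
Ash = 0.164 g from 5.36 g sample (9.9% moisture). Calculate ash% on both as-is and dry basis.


As-is ash% = 0.164 / 5.36 x 100 = 3.06%
Dry mass = 5.36 x (100 - 9.9) / 100 = 4.82936 g
Dry-basis ash% = 0.164 / 4.82936 x 100 = 3.40%


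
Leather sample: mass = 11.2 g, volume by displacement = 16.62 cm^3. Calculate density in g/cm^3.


0.674 g/cm^3

Density = mass / volume
Density = 11.2 / 16.62 = 0.674 g/cm^3


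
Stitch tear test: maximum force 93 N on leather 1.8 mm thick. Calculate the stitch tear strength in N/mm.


Stitch tear strength = force / thickness
STS = 93 / 1.8 = 51.7 N/mm


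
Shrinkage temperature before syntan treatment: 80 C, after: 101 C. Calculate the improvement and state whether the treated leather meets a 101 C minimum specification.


Improvement = 21 C
Meets 101 C spec: Yes

Improvement = 101 - 80 = 21 C
Spec check: 101 C >= 101 C? Yes


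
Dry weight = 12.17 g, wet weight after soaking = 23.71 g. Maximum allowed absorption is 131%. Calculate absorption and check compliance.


WA = (23.71 - 12.17) / 12.17 x 100 = 94.8%
Maximum allowed: 131%
Compliant: Yes


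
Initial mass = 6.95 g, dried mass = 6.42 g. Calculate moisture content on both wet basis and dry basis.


Moisture lost = 6.95 - 6.42 = 0.53 g
Wet basis MC = 0.53 / 6.95 x 100 = 7.6%
Dry basis MC = 0.53 / 6.42 x 100 = 8.3%


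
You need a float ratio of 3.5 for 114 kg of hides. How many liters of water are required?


Water = hide weight x target ratio
Water = 114 x 3.5 = 399.0 L


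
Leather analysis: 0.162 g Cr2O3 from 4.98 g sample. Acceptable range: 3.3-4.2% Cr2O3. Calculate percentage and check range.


Cr2O3% = 0.162 / 4.98 x 100 = 3.25%
Acceptable range: 3.3 to 4.2%
Within range: No


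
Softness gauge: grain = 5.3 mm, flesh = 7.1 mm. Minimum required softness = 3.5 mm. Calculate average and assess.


Average softness = 6.20 mm
Meets requirement: Yes


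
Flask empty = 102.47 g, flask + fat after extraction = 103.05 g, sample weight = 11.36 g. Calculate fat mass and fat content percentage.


Fat mass = 103.05 - 102.47 = 0.58 g
Fat% = 0.58 / 11.36 x 100 = 5.1%


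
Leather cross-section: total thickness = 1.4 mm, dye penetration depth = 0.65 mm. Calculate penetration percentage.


46.4%

Penetration% = 0.65 / 1.4 x 100
Penetration = 46.4%


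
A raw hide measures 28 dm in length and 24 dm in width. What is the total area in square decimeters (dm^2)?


672 dm^2


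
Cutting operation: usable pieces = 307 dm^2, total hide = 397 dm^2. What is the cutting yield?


77.3%


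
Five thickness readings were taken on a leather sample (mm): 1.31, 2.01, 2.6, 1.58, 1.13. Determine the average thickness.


1.73 mm


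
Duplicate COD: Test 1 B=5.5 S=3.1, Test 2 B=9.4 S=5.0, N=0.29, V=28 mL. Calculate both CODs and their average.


COD1 = 198.9 mg/L
COD2 = 364.6 mg/L
Average = 281.8 mg/L


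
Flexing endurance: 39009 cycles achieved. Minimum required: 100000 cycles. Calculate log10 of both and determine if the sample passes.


log10(39009) = 4.59
log10(100000) = 5.00
Passes: No


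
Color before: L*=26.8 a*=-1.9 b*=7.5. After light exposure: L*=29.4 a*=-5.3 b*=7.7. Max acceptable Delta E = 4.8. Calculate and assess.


Delta E = 4.28
Passes: Yes


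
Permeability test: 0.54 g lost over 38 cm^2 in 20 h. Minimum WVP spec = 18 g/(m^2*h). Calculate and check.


WVP = 7.11 g/(m^2*h)
Meets specification: No

WVP = 0.54 / (38 x 20) x 10000 = 7.11 g/(m^2*h)
Minimum: 18 g/(m^2*h)
Meets spec: No


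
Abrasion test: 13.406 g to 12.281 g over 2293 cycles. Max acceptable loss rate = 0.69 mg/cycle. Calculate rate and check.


Loss = 13.406 - 12.281 = 1.125 g
Rate = 1.125 g / 2293 cycles x 1000 = 0.491 mg/cycle
Max = 0.69 mg/cycle
Passes: Yes


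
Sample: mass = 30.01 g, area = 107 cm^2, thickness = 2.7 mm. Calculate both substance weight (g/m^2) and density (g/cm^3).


SW = 30.01 / 107 x 10000 = 2804.7 g/m^2
Volume = 107 x 2.7 / 10 = 28.89 cm^3
Density = 30.01 / 28.89 = 1.039 g/cm^3


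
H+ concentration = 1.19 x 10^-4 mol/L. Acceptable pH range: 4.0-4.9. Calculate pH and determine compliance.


pH = -log10(1.19 x 10^-4) = 3.92
Range: 4.0 to 4.9
Compliant: No


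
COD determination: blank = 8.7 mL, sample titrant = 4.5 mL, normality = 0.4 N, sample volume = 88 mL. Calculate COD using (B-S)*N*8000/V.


COD = (8.7 - 4.5) x 0.4 x 8000 / 88
COD = 4.2 x 0.4 x 8000 / 88
COD = 152.7 mg/L


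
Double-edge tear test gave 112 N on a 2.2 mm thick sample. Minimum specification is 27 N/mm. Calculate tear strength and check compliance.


Tear strength = 50.9 N/mm
Compliant: Yes


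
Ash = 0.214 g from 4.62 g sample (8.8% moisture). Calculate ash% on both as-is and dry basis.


As-is ash% = 0.214 / 4.62 x 100 = 4.63%
Dry mass = 4.62 x (100 - 8.8) / 100 = 4.21344 g
Dry-basis ash% = 0.214 / 4.21344 x 100 = 5.08%


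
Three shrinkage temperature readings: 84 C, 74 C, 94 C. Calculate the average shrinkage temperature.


84.0 C

Average = (84 + 74 + 94) / 3
Average = 252 / 3 = 84.0 C


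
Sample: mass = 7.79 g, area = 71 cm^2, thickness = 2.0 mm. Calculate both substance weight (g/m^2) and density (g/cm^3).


Substance weight = 1097.2 g/m^2
Density = 0.549 g/cm^3

SW = 7.79 / 71 x 10000 = 1097.2 g/m^2
Volume = 71 x 2.0 / 10 = 14.20 cm^3
Density = 7.79 / 14.20 = 0.549 g/cm^3


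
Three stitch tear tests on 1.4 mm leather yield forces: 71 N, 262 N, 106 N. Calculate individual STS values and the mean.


STS1 = 50.7 N/mm
STS2 = 187.1 N/mm
STS3 = 75.7 N/mm
Mean = 104.5 N/mm

STS1 = 71 / 1.4 = 50.7 N/mm
STS2 = 262 / 1.4 = 187.1 N/mm
STS3 = 106 / 1.4 = 75.7 N/mm
Mean = (50.7 + 187.1 + 75.7) / 3 = 104.5 N/mm


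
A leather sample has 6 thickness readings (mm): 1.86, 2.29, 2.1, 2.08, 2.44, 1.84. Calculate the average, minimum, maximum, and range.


Average = 2.10 mm
Min = 1.84 mm
Max = 2.44 mm
Range = 0.60 mm

Sum = 12.61
Average = 12.61 / 6 = 2.10 mm
Minimum = 1.84 mm
Maximum = 2.44 mm
Range = 2.44 - 1.84 = 0.60 mm


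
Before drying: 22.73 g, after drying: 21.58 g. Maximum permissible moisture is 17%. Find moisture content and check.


Moisture content = 5.1%
Acceptable: Yes

MC = (22.73 - 21.58) / 22.73 x 100 = 5.1%
Maximum: 17%
Acceptable: Yes


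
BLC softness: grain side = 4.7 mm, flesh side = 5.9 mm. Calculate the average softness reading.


5.30 mm

Average = (4.7 + 5.9) / 2
Average = 5.30 mm


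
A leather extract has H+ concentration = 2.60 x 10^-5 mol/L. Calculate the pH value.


pH = 4.59

pH = -log10[H+]
pH = -log10(2.60 x 10^-5) = 4.59


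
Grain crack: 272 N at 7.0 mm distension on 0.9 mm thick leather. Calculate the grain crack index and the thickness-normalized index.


Crack index = 38.9 N/mm
Normalized index = 43.2 N/mm per mm


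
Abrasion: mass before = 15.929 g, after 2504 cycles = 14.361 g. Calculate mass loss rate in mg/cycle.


Mass loss = 15.929 - 14.361 = 1.568 g
Rate = 1.568 / 2504 x 1000 = 0.626 mg/cycle


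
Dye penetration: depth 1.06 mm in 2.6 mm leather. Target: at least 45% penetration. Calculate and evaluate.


Penetration = 1.06 / 2.6 x 100 = 40.8%
Target: 45%
Meets target: No


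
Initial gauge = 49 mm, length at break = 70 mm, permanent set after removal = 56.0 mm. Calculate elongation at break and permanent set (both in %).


Elongation at break = 42.9%
Permanent set = 14.3%

Elongation at break = (70 - 49) / 49 x 100 = 42.9%
Permanent set = (56.0 - 49) / 49 x 100 = 14.3%


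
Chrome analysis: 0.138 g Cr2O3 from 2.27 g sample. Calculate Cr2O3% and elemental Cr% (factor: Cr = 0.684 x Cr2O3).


Cr2O3% = 0.138 / 2.27 x 100 = 6.08%
Cr% = 6.08 x 0.684 = 4.16%


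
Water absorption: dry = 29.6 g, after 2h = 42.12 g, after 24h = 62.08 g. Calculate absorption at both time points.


2h absorption = 42.3%
24h absorption = 109.7%

WA (2h) = (42.12 - 29.6) / 29.6 x 100 = 42.3%
WA (24h) = (62.08 - 29.6) / 29.6 x 100 = 109.7%


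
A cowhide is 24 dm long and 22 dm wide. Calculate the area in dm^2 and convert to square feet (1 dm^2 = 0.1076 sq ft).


528 dm^2
56.81 sq ft


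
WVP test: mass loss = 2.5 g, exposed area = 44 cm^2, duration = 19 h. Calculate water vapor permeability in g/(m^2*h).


WVP = mass_loss / (area x time) x 10000
WVP = 2.5 / (44 x 19) x 10000
WVP = 2.5 / 836 x 10000 = 29.90 g/(m^2*h)


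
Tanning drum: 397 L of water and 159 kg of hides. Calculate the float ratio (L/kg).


2.5


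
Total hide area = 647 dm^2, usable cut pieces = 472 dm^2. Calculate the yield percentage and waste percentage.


Yield = 472 / 647 x 100 = 73.0%
Waste = 647 - 472 = 175 dm^2
Waste% = 100 - 73.0 = 27.0%


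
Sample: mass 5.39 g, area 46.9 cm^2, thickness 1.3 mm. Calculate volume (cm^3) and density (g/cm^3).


Volume = 6.097 cm^3
Density = 0.884 g/cm^3

Thickness in cm = 1.3 / 10 = 0.13 cm
Volume = 46.9 x 0.13 = 6.097 cm^3
Density = 5.39 / 6.097 = 0.884 g/cm^3


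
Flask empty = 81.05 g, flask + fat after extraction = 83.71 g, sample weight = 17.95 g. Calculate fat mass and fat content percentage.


Fat mass = 83.71 - 81.05 = 2.66 g
Fat% = 2.66 / 17.95 x 100 = 14.8%


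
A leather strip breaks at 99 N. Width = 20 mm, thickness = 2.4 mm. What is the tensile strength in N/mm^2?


Cross-sectional area = 20 x 2.4 = 48.0 mm^2
Tensile strength = 99 / 48.0 = 2.06 N/mm^2


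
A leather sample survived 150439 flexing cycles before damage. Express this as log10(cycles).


5.18

log10(150439) = 5.18


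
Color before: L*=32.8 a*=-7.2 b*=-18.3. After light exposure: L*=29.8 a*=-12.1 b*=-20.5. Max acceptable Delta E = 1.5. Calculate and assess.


dL = -3.0, da = -4.9, db = -2.2
dE = sqrt((-3.0)^2 + (-4.9)^2 + (-2.2)^2) = 6.15
Max = 1.5
Passes: No


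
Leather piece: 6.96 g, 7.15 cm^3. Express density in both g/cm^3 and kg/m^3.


Density = 6.96 / 7.15 = 0.973 g/cm^3
Convert: 0.973 x 1000 = 973 kg/m^3


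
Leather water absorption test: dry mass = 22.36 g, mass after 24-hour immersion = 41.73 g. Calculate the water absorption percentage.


86.6%

Water absorbed = 41.73 - 22.36 = 19.37 g
WA% = 19.37 / 22.36 x 100 = 86.6%


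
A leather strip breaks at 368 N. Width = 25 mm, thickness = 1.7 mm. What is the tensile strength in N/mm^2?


8.66 N/mm^2


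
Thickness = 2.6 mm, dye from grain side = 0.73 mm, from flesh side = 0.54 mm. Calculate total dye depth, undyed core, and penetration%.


Total dyed = 1.27 mm
Undyed core = 1.33 mm
Penetration = 48.8%


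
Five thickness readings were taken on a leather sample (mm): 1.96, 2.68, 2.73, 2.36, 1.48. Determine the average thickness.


2.24 mm

Sum = 1.96 + 2.68 + 2.73 + 2.36 + 1.48 = 11.21
Average = 11.21 / 5 = 2.24 mm


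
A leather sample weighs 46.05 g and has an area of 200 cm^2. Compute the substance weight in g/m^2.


Substance weight = mass / area x 10000
SW = 46.05 / 200 x 10000
SW = 2302.5 g/m^2


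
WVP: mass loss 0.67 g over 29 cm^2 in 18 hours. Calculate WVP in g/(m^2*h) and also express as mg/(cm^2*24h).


WVP = 12.84 g/(m^2*h)
Daily rate = 30.80 mg/(cm^2*24h)


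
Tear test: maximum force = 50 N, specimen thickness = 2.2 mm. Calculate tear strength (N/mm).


Tear strength = force / thickness
Tear = 50 / 2.2 = 22.7 N/mm


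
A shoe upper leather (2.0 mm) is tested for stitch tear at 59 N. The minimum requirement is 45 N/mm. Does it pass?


STS = 29.5 N/mm
Passes: No

STS = 59 / 2.0 = 29.5 N/mm
Minimum required: 45 N/mm
Passes: No


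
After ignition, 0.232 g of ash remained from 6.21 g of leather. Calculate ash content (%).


3.74%

Ash% = 0.232 / 6.21 x 100
Ash% = 3.74%


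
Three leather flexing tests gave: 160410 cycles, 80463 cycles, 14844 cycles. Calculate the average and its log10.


Average = 85239 cycles
log10 = 4.93

Average = (160410 + 80463 + 14844) / 3 = 85239 cycles
log10(85239) = 4.93


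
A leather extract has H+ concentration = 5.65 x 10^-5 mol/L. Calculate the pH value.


pH = 4.25


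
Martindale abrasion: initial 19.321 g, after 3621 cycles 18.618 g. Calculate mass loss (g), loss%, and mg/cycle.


Loss = 19.321 - 18.618 = 0.703 g
Loss% = 0.703 / 19.321 x 100 = 3.64%
Rate = 0.703 / 3621 x 1000 = 0.194 mg/cycle


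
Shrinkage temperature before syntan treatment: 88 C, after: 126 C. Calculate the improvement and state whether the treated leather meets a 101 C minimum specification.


Improvement = 126 - 88 = 38 C
Spec check: 126 C >= 101 C? Yes


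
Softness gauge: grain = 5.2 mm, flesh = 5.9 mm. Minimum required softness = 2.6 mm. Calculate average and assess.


Average softness = 5.55 mm
Meets requirement: Yes

Average = (5.2 + 5.9) / 2 = 5.55 mm
Minimum = 2.6 mm
Meets requirement: Yes


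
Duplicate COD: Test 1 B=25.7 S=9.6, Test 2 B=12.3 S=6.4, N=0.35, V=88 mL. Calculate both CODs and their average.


COD1 = (25.7 - 9.6) x 0.35 x 8000 / 88 = 512.3 mg/L
COD2 = (12.3 - 6.4) x 0.35 x 8000 / 88 = 187.7 mg/L
Average = (512.3 + 187.7) / 2 = 350.0 mg/L


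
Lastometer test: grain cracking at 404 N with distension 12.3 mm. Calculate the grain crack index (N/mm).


Grain crack index = force / distension
Index = 404 / 12.3 = 32.8 N/mm


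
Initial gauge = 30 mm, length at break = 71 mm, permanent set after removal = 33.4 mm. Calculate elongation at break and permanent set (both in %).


Elongation at break = 136.7%
Permanent set = 11.3%

Elongation at break = (71 - 30) / 30 x 100 = 136.7%
Permanent set = (33.4 - 30) / 30 x 100 = 11.3%


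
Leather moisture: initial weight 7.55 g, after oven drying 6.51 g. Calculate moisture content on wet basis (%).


13.8%


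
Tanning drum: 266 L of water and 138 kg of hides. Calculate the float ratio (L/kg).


1.9


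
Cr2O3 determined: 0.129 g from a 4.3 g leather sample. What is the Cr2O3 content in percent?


3.00%

Cr2O3% = 0.129 / 4.3 x 100
Cr2O3% = 3.00%


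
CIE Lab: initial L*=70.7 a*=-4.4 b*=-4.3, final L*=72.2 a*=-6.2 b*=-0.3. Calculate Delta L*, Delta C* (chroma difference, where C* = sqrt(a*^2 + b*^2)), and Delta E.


Delta L* = 72.2 - 70.7 = 1.5
C1* = sqrt((-4.4)^2 + (-4.3)^2) = 6.152
C2* = sqrt((-6.2)^2 + (-0.3)^2) = 6.207
Delta C* = 6.207 - 6.152 = 0.06
Delta E = sqrt((1.5)^2 + (-1.8)^2 + (4.0)^2) = 4.64


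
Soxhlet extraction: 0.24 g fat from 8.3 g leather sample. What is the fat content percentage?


Fat content = 0.24 / 8.3 x 100
Fat = 2.9%


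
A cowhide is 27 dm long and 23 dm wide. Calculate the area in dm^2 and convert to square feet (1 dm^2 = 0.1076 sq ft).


621 dm^2
66.82 sq ft


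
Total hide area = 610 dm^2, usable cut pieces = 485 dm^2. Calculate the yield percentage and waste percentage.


Yield = 79.5%
Waste = 20.5%

Yield = 485 / 610 x 100 = 79.5%
Waste = 610 - 485 = 125 dm^2
Waste% = 100 - 79.5 = 20.5%


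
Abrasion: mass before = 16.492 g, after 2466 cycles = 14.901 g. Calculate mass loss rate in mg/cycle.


Mass loss = 16.492 - 14.901 = 1.591 g
Rate = 1.591 / 2466 x 1000 = 0.645 mg/cycle


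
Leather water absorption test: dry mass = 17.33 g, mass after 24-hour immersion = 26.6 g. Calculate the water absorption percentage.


53.5%

Water absorbed = 26.6 - 17.33 = 9.27 g
WA% = 9.27 / 17.33 x 100 = 53.5%


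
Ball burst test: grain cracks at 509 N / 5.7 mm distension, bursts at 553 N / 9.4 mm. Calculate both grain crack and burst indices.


Crack index = 509 / 5.7 = 89.3 N/mm
Burst index = 553 / 9.4 = 58.8 N/mm


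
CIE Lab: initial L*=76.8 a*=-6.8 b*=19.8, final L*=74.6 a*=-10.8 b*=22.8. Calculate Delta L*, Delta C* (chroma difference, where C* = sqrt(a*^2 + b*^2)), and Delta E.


Delta L* = 74.6 - 76.8 = -2.2
C1* = sqrt((-6.8)^2 + (19.8)^2) = 20.935
C2* = sqrt((-10.8)^2 + (22.8)^2) = 25.229
Delta C* = 25.229 - 20.935 = 4.29
Delta E = sqrt((-2.2)^2 + (-4.0)^2 + (3.0)^2) = 5.46


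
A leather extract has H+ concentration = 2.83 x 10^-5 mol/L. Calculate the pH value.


pH = -log10[H+]
pH = -log10(2.83 x 10^-5) = 4.55


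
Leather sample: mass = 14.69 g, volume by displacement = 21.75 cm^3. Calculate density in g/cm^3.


0.675 g/cm^3

Density = mass / volume
Density = 14.69 / 21.75 = 0.675 g/cm^3


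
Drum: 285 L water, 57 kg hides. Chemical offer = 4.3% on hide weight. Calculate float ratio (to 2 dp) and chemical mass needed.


Float ratio = 5.00
Chemical needed = 2.451 kg


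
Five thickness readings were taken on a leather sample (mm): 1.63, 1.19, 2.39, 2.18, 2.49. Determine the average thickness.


1.98 mm

Sum = 1.63 + 1.19 + 2.39 + 2.18 + 2.49 = 9.88
Average = 9.88 / 5 = 1.98 mm


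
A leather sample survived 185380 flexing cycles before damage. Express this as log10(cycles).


log10(185380) = 5.27


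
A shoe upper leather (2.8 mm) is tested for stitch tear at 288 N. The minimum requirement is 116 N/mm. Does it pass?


STS = 288 / 2.8 = 102.9 N/mm
Minimum required: 116 N/mm
Passes: No


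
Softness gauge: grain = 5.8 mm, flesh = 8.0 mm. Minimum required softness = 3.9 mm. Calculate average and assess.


Average softness = 6.90 mm
Meets requirement: Yes


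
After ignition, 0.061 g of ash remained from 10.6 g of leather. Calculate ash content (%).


0.58%


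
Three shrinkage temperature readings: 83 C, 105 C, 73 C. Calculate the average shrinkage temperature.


Average = (83 + 105 + 73) / 3
Average = 261 / 3 = 87.0 C


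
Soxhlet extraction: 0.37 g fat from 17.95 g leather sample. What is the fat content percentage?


Fat content = 0.37 / 17.95 x 100
Fat = 2.1%


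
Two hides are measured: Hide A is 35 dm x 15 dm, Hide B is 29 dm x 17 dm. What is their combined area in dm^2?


Hide A area = 35 x 15 = 525 dm^2
Hide B area = 29 x 17 = 493 dm^2
Total = 525 + 493 = 1018 dm^2


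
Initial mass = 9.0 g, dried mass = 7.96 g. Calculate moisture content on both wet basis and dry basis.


Wet basis = 11.6%
Dry basis = 13.1%

Moisture lost = 9.0 - 7.96 = 1.04 g
Wet basis MC = 1.04 / 9.0 x 100 = 11.6%
Dry basis MC = 1.04 / 7.96 x 100 = 13.1%


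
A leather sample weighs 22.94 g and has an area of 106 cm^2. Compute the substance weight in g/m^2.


Substance weight = mass / area x 10000
SW = 22.94 / 106 x 10000
SW = 2164.2 g/m^2


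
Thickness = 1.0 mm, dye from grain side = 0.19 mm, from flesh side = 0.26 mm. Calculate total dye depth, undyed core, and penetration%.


Total dyed = 0.19 + 0.26 = 0.45 mm
Undyed core = 1.0 - 0.45 = 0.55 mm
Penetration = 0.45 / 1.0 x 100 = 45.0%


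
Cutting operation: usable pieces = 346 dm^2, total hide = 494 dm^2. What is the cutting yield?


70.0%

Yield = usable / total x 100
Yield = 346 / 494 x 100 = 70.0%


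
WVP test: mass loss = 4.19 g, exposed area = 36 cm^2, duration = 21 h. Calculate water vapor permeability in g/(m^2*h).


55.42 g/(m^2*h)

WVP = mass_loss / (area x time) x 10000
WVP = 4.19 / (36 x 21) x 10000
WVP = 4.19 / 756 x 10000 = 55.42 g/(m^2*h)


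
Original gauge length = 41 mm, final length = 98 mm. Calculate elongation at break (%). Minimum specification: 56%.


Extension = 98 - 41 = 57 mm
Elongation = 57 / 41 x 100 = 139.0%
Minimum required: 56%
Meets specification: Yes


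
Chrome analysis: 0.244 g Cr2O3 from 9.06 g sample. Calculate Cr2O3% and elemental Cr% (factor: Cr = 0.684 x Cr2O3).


Cr2O3 = 2.69%
Cr = 1.84%


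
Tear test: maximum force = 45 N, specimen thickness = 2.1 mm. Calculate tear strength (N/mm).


Tear strength = force / thickness
Tear = 45 / 2.1 = 21.4 N/mm


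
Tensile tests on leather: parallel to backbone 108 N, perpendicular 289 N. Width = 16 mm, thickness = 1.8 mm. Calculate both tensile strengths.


Area = 16 x 1.8 = 28.8 mm^2
TS (parallel) = 108 / 28.8 = 3.75 N/mm^2
TS (perpendicular) = 289 / 28.8 = 10.03 N/mm^2


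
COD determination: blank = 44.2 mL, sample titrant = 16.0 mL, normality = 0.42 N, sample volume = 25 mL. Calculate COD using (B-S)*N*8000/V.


3790.1 mg/L

COD = (44.2 - 16.0) x 0.42 x 8000 / 25
COD = 28.2 x 0.42 x 8000 / 25
COD = 3790.1 mg/L
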